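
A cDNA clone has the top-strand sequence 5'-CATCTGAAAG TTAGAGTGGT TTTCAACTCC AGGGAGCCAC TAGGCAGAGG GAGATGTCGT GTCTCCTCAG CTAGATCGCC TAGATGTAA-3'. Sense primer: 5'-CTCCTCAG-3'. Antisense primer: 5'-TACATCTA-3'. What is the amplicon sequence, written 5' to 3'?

5'-CTCCTCAGCTAGATCGCCTAGATGTA-3'

Scanning the template, CTCCTCAG occurs at positions 63–70; this primer anneals to the bottom strand there with its 3' end pointing downstream.
Reverse complement of the reverse primer: TAGATGTA. This occurs on the top strand at positions 81–88.
The product is the template from position 63 through 88 (26 bp).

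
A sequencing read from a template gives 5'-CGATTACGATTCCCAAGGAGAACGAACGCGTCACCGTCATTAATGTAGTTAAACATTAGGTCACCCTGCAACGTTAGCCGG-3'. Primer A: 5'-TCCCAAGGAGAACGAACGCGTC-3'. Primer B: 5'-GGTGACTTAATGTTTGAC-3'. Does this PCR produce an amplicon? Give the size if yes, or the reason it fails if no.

No product — primer B has no binding site in the template.

Primer B (GGTGACTTAATGTTTGAC) does not match the top strand, and its reverse complement GTCAAACATTAAGTCACC does not match either.
With no annealing site for primer B, no amplification occurs.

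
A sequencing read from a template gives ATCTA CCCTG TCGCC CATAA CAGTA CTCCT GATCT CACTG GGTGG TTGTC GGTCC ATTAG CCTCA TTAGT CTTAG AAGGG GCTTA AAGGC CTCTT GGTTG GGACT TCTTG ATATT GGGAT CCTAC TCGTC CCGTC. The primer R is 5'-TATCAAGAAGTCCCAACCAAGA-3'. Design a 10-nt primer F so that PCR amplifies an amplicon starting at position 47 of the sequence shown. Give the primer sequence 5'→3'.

The reverse primer's reverse complement TCTTGGTTGGGACTTCTTGATA matches the template at positions 92–113; the product starts at position 47.
The forward primer is identical to the top strand over positions 47–56: TGTCGGTCCA.

5'-TGTCGGTCCA-3'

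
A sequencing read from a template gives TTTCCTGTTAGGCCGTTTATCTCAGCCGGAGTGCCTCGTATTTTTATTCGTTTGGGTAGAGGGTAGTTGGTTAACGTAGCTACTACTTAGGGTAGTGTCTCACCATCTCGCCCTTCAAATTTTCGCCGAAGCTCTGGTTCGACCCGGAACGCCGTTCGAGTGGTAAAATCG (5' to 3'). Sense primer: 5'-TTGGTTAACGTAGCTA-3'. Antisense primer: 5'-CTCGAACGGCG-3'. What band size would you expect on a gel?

94 bp

Scanning the template, TTGGTTAACGTAGCTA occurs at positions 67–82; this primer anneals to the bottom strand there with its 3' end pointing downstream.
Reverse complement of the reverse primer: CGCCGTTCGAG. This occurs on the top strand at positions 150–160.
The product runs from position 67 to position 160, so its length is 160 − 67 + 1 = 94 bp.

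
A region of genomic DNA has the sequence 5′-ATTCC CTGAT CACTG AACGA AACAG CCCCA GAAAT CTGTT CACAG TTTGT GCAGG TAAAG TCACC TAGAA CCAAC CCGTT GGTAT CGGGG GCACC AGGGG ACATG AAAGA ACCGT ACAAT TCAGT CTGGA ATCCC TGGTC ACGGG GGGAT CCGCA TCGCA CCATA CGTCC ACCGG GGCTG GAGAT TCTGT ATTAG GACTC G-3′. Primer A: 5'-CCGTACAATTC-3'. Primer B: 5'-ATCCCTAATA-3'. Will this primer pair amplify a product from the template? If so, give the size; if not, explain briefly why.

Primer B (ATCCCTAATA) does not match the top strand, and its reverse complement TATTAGGGAT does not match either.
With no annealing site for primer B, no amplification occurs.

No product — primer B has no binding site in the template.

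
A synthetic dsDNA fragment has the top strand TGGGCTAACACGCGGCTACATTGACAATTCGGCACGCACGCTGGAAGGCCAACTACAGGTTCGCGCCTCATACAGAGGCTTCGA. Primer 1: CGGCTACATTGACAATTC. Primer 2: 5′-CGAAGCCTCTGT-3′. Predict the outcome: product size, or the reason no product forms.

Yes — a 71 bp product.

Primer 1 (CGGCTACATTGACAATTC) matches the top strand at positions 13–30; it acts as a forward primer.
Primer 2's reverse complement is ACAGAGGCTTCG, matching the top strand at positions 72–83; it acts as a reverse primer.
The 3' ends face each other across positions 13–83, giving a 71 bp product.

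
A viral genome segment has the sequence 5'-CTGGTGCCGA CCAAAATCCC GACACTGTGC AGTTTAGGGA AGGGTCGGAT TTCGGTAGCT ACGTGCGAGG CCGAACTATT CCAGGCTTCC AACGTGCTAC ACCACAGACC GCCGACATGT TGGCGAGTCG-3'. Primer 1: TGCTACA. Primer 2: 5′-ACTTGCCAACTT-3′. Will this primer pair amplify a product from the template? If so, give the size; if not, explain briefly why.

No product — primer 2 has no binding site in the template.

Primer 2 (ACTTGCCAACTT) does not match the top strand, and its reverse complement AAGTTGGCAAGT does not match either.
With no annealing site for primer 2, no amplification occurs.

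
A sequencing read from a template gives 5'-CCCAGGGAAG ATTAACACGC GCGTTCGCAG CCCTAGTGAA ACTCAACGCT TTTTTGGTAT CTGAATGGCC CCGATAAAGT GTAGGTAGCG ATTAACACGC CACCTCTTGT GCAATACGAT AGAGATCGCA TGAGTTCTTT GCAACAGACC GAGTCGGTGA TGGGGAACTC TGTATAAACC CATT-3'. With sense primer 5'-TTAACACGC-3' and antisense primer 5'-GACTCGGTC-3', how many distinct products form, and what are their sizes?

Two products: 144 bp, 64 bp

The forward primer TTAACACGC matches the top strand at positions 12–20, 92–100.
The reverse primer's reverse complement is GACCGAGTC, matching at positions 147–155.
Each forward site pairs with the reverse site to give a product ending at position 155: sizes 144, 64 bp.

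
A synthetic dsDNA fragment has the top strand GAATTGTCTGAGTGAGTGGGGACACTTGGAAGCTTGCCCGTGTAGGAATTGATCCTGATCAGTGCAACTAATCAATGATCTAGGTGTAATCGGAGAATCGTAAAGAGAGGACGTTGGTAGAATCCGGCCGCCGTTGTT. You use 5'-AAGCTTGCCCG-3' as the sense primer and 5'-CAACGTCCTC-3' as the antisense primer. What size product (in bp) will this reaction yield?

Forward primer AAGCTTGCCCG is found on the top strand at positions 30–40.
Taking the reverse complement of CAACGTCCTC gives GAGGACGTTG, found at positions 107–116 on the template; the primer anneals here to the top strand with its 3' end pointing upstream.
Amplicon spans positions 30–116: 87 bp.

87 bp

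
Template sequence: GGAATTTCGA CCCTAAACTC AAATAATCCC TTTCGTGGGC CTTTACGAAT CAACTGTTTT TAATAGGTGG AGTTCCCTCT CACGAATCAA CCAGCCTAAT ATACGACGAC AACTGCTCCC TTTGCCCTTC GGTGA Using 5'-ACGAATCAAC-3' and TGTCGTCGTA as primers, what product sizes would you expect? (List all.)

67 bp, 30 bp

The forward primer ACGAATCAAC matches the top strand at positions 45–54, 82–91.
The reverse primer's reverse complement is TACGACGACA, matching at positions 102–111.
Each forward site pairs with the reverse site to give a product ending at position 111: sizes 67, 30 bp.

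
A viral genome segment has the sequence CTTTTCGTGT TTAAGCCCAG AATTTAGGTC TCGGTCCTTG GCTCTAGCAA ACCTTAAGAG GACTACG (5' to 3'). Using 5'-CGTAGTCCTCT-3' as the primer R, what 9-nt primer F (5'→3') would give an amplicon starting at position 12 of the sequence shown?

5'-TAAGCCCAG-3'

The reverse primer's reverse complement AGAGGACTACG matches the template at positions 57–67; the product starts at position 12.
The forward primer is identical to the top strand over positions 12–20: TAAGCCCAG.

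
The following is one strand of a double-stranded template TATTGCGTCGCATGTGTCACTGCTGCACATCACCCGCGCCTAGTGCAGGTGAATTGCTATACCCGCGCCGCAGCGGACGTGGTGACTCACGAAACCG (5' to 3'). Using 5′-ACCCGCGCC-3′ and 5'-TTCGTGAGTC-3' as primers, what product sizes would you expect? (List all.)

62 bp, 33 bp

The forward primer ACCCGCGCC matches the top strand at positions 32–40, 61–69.
The reverse primer's reverse complement is GACTCACGAA, matching at positions 84–93.
Each forward site pairs with the reverse site to give a product ending at position 93: sizes 62, 33 bp.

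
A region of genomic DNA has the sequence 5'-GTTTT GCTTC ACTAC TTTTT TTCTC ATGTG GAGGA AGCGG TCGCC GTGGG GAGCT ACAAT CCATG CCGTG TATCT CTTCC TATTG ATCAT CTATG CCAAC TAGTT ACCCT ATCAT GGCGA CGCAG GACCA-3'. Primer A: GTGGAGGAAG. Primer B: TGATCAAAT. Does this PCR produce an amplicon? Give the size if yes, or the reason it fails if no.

No product — primer B has no binding site in the template.

Primer B (TGATCAAAT) does not match the top strand, and its reverse complement ATTTGATCA does not match either.
With no annealing site for primer B, no amplification occurs.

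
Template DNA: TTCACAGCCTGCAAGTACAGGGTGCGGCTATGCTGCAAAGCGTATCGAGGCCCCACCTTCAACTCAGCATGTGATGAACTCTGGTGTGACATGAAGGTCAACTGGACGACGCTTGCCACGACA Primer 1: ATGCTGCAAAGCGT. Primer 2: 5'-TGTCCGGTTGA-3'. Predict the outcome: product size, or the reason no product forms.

Primer 2 (TGTCCGGTTGA) does not match the top strand, and its reverse complement TCAACCGGACA does not match either.
With no annealing site for primer 2, no amplification occurs.

No product — primer 2 has no binding site in the template.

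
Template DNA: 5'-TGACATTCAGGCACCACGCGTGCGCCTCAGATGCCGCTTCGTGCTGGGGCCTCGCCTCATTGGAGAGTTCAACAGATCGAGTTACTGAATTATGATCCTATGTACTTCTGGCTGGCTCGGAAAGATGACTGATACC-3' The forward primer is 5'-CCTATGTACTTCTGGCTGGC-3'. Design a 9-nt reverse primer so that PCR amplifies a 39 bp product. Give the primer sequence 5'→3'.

The forward primer binds at positions 97–116, so a 39 bp product ends at position 97 + 39 − 1 = 135.
The reverse primer anneals to the top strand over positions 127–135, i.e. to GACTGATAC.
Its sequence written 5'→3' is the reverse complement: GTATCAGTC.

5'-GTATCAGTC-3'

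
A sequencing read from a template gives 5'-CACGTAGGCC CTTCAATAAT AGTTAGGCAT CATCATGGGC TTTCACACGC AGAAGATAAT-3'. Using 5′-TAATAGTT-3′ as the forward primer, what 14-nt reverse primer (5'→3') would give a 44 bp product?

5'-ATTATCTTCTGCGT-3'

The forward primer binds at positions 17–24, so a 44 bp product ends at position 17 + 44 − 1 = 60.
The reverse primer anneals to the top strand over positions 47–60, i.e. to ACGCAGAAGATAAT.
Its sequence written 5'→3' is the reverse complement: ATTATCTTCTGCGT.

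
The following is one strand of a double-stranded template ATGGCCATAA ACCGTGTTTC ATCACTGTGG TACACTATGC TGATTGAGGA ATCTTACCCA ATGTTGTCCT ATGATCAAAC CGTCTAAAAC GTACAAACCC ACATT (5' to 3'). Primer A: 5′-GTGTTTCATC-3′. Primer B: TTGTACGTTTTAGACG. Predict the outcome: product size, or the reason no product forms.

Yes — an 83 bp product.

Primer A (GTGTTTCATC) matches the top strand at positions 14–23; it acts as a forward primer.
Primer B's reverse complement is CGTCTAAAACGTACAA, matching the top strand at positions 81–96; it acts as a reverse primer.
The 3' ends face each other across positions 14–96, giving an 83 bp product.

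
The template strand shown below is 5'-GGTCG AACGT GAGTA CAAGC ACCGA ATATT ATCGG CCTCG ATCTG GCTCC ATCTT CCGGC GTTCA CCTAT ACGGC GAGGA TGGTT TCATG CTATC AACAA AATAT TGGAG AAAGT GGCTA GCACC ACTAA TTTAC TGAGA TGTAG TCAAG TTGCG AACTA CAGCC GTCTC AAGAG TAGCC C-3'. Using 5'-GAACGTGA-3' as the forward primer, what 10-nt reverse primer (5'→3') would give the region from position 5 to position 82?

The product's 3' end on the top strand is position 82.
The reverse primer anneals to the top strand over positions 73–82, i.e. to GGCGAGGATG.
Its sequence written 5'→3' is the reverse complement: CATCCTCGCC.

5'-CATCCTCGCC-3'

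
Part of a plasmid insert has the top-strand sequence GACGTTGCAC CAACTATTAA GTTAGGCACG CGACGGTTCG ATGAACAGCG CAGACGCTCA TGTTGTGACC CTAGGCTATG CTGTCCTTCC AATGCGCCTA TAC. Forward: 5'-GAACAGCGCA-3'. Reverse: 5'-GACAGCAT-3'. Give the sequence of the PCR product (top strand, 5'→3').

5'-GAACAGCGCAGACGCTCATGTTGTGACCCTAGGCTATGCTGTC-3'

Scanning the template, GAACAGCGCA occurs at positions 43–52; this primer anneals to the bottom strand there with its 3' end pointing downstream.
Taking the reverse complement of GACAGCAT gives ATGCTGTC, found at positions 78–85 on the template; the primer anneals here to the top strand with its 3' end pointing upstream.
The product is the template from position 43 through 85 (43 bp).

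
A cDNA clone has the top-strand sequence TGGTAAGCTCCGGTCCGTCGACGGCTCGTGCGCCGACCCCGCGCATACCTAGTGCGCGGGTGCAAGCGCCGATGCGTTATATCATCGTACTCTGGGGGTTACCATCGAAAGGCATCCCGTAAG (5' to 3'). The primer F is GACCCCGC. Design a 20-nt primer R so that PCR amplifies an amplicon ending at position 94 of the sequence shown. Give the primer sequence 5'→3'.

The forward primer binds at positions 35–42; the product's 3' end on the top strand is position 94.
The reverse primer anneals to the top strand over positions 75–94, i.e. to CGTTATATCATCGTACTCTG.
Its sequence written 5'→3' is the reverse complement: CAGAGTACGATGATATAACG.

5'-CAGAGTACGATGATATAACG-3'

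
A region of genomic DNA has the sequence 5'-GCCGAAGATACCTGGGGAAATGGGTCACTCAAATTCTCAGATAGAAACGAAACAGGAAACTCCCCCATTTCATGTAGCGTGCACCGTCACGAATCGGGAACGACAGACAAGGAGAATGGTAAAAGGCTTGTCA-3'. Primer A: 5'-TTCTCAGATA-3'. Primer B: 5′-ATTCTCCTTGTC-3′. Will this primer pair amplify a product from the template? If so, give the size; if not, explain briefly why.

Primer A (TTCTCAGATA) matches the top strand at positions 34–43; it acts as a forward primer.
Primer B's reverse complement is GACAAGGAGAAT, matching the top strand at positions 106–117; it acts as a reverse primer.
The 3' ends face each other across positions 34–117, giving an 84 bp product.

Yes — an 84 bp product.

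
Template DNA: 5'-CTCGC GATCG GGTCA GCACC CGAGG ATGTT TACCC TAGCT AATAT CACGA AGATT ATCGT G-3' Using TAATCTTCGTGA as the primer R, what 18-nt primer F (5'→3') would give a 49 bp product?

5'-TCGGGTCAGCACCCGAGG-3'

The reverse primer's reverse complement TCACGAAGATTA matches the template at positions 45–56, so the product ends at position 56.
A 49 bp product then starts at position 56 − 49 + 1 = 8.
The forward primer is identical to the top strand there: TCGGGTCAGCACCCGAGG.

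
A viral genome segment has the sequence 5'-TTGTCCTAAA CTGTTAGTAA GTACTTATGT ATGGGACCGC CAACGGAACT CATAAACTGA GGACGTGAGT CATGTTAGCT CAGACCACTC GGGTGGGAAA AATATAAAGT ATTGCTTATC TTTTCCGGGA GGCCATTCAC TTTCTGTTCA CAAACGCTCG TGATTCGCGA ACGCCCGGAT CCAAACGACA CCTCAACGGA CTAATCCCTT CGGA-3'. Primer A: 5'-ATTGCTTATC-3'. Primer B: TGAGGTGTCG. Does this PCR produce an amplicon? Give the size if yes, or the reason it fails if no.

Yes — an 85 bp product.

Primer A (ATTGCTTATC) matches the top strand at positions 111–120; it acts as a forward primer.
Primer B's reverse complement is CGACACCTCA, matching the top strand at positions 186–195; it acts as a reverse primer.
The 3' ends face each other across positions 111–195, giving an 85 bp product.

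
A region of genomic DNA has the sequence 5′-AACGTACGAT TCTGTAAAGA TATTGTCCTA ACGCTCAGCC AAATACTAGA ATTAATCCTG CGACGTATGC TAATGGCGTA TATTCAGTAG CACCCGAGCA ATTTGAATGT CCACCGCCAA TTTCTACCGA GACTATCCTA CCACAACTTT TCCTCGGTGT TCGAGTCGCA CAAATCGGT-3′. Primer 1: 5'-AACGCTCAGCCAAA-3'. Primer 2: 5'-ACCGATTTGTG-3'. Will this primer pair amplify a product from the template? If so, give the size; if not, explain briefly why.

Primer 1 (AACGCTCAGCCAAA) matches the top strand at positions 30–43; it acts as a forward primer.
Primer 2's reverse complement is CACAAATCGGT, matching the top strand at positions 169–179; it acts as a reverse primer.
The 3' ends face each other across positions 30–179, giving a 150 bp product.

Yes — a 150 bp product.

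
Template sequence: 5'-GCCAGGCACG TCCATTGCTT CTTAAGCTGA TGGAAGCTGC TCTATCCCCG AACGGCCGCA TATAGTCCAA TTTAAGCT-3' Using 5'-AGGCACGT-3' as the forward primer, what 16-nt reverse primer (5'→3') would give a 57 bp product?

The forward primer binds at positions 4–11, so a 57 bp product ends at position 4 + 57 − 1 = 60.
The reverse primer anneals to the top strand over positions 45–60, i.e. to TCCCCGAACGGCCGCA.
Its sequence written 5'→3' is the reverse complement: TGCGGCCGTTCGGGGA.

5'-TGCGGCCGTTCGGGGA-3'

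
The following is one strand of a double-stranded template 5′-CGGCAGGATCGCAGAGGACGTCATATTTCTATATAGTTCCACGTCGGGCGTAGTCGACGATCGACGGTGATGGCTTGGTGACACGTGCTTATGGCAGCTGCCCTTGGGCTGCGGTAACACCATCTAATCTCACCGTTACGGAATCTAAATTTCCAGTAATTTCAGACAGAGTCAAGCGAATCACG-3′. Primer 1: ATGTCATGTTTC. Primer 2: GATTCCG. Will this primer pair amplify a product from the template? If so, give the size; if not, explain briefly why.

No product — primer 1 has no binding site in the template.

Primer 1 (ATGTCATGTTTC) does not match the top strand, and its reverse complement GAAACATGACAT does not match either.
With no annealing site for primer 1, no amplification occurs.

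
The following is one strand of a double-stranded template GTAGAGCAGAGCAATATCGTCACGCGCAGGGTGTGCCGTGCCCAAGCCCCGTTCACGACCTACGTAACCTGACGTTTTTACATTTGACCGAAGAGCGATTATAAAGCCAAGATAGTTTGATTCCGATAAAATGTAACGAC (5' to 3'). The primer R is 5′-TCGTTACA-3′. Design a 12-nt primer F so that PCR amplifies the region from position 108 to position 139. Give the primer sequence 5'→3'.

5'-CAAGATAGTTTG-3'

The reverse primer's reverse complement TGTAACGA matches the template at positions 132–139; the product starts at position 108.
The forward primer is identical to the top strand over positions 108–119: CAAGATAGTTTG.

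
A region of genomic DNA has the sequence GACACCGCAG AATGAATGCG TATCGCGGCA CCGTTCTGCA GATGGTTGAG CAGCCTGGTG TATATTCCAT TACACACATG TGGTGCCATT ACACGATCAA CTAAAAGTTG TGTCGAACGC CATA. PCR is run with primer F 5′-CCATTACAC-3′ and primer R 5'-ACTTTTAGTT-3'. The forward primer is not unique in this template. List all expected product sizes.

42 bp, 23 bp

The forward primer CCATTACAC matches the top strand at positions 67–75, 86–94.
The reverse primer's reverse complement is AACTAAAAGT, matching at positions 99–108.
Each forward site pairs with the reverse site to give a product ending at position 108: sizes 42, 23 bp.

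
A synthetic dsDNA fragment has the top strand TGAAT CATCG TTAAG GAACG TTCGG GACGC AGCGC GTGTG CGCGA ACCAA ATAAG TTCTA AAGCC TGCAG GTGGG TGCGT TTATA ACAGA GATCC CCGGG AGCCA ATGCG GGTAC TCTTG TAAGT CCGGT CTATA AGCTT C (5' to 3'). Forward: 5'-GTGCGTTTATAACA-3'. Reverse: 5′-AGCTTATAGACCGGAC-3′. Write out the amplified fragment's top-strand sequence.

5'-GTGCGTTTATAACAGAGATCCCCGGGAGCCAATGCGGGTACTCTTGTAAGTCCGGTCTATAAGCT-3'

Scanning the template, GTGCGTTTATAACA occurs at positions 75–88; this primer anneals to the bottom strand there with its 3' end pointing downstream.
Taking the reverse complement of AGCTTATAGACCGGAC gives GTCCGGTCTATAAGCT, found at positions 124–139 on the template; the primer anneals here to the top strand with its 3' end pointing upstream.
The product is the template from position 75 through 139 (65 bp).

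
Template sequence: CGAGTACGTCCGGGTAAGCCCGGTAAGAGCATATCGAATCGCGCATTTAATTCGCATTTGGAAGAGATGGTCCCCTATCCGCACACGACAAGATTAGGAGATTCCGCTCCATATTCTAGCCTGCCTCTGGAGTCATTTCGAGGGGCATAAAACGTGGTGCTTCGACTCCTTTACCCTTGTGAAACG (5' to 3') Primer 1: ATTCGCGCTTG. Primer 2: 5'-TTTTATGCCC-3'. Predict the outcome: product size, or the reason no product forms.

Primer 1 (ATTCGCGCTTG) does not match the top strand, and its reverse complement CAAGCGCGAAT does not match either.
With no annealing site for primer 1, no amplification occurs.

No product — primer 1 has no binding site in the template.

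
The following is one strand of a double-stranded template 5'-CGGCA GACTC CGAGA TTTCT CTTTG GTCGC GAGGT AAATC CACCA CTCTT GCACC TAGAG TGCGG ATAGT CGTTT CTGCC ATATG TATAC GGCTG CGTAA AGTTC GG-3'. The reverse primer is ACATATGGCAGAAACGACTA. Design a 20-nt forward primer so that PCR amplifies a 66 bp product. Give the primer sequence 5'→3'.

5'-CTTTGGTCGCGAGGTAAATC-3'

The reverse primer's reverse complement TAGTCGTTTCTGCCATATGT matches the template at positions 67–86, so the product ends at position 86.
A 66 bp product then starts at position 86 − 66 + 1 = 21.
The forward primer is identical to the top strand there: CTTTGGTCGCGAGGTAAATC.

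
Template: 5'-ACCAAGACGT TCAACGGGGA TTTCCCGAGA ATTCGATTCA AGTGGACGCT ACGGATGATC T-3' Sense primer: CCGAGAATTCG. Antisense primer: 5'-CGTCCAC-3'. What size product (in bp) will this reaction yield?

24 bp

Scanning the template, CCGAGAATTCG occurs at positions 25–35; this primer anneals to the bottom strand there with its 3' end pointing downstream.
Taking the reverse complement of CGTCCAC gives GTGGACG, found at positions 42–48 on the template; the primer anneals here to the top strand with its 3' end pointing upstream.
Amplicon spans positions 25–48: 24 bp.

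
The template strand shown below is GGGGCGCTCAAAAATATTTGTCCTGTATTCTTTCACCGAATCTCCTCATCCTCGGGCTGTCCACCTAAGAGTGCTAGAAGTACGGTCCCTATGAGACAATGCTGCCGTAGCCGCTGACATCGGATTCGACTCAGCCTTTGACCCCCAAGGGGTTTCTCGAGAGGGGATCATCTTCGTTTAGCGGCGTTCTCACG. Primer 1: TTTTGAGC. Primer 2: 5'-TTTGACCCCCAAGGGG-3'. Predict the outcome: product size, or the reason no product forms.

Primer 1 (TTTTGAGC) has reverse complement GCTCAAAA, which matches the top strand at positions 6–13; primer 1 anneals to the top strand there with its 3' end pointing upstream toward position 6.
Primer 2 (TTTGACCCCCAAGGGG) matches the top strand directly at positions 137–152; it anneals to the bottom strand with its 3' end pointing downstream toward position 152.
The 3' ends diverge (primer 1 extends toward position 1, primer 2 toward position 194), so the primers never converge on a shared product.

No product — the primers' 3' ends point away from each other.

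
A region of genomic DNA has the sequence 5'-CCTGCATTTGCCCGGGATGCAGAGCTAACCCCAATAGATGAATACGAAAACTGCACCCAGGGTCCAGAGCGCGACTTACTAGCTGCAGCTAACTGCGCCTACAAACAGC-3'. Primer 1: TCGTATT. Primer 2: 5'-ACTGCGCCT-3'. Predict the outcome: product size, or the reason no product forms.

Primer 1 (TCGTATT) has reverse complement AATACGA, which matches the top strand at positions 41–47; primer 1 anneals to the top strand there with its 3' end pointing upstream toward position 41.
Primer 2 (ACTGCGCCT) matches the top strand directly at positions 92–100; it anneals to the bottom strand with its 3' end pointing downstream toward position 100.
The 3' ends diverge (primer 1 extends toward position 1, primer 2 toward position 109), so the primers never converge on a shared product.

No product — the primers' 3' ends point away from each other.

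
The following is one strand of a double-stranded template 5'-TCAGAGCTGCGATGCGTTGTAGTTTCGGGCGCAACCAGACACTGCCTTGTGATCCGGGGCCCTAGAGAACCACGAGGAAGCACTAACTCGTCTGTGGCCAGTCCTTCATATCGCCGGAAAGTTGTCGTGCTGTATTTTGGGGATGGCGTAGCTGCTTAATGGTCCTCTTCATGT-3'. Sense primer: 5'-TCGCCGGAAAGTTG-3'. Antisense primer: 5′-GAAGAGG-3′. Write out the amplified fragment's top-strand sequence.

5'-TCGCCGGAAAGTTGTCGTGCTGTATTTTGGGGATGGCGTAGCTGCTTAATGGTCCTCTTC-3'

Scanning the template, TCGCCGGAAAGTTG occurs at positions 111–124; this primer anneals to the bottom strand there with its 3' end pointing downstream.
The reverse primer's reverse complement is CCTCTTC, which matches the template at positions 164–170.
The product is the template from position 111 through 170 (60 bp).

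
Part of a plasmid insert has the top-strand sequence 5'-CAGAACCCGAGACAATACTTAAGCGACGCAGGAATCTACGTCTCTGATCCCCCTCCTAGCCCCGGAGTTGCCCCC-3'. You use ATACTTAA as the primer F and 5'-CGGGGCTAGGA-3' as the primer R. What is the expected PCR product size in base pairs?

50 bp

Scanning the template, ATACTTAA occurs at positions 15–22; this primer anneals to the bottom strand there with its 3' end pointing downstream.
Taking the reverse complement of CGGGGCTAGGA gives TCCTAGCCCCG, found at positions 54–64 on the template; the primer anneals here to the top strand with its 3' end pointing upstream.
Product length = (reverse-primer end) − (forward-primer start) + 1 = 64 − 15 + 1 = 50 bp.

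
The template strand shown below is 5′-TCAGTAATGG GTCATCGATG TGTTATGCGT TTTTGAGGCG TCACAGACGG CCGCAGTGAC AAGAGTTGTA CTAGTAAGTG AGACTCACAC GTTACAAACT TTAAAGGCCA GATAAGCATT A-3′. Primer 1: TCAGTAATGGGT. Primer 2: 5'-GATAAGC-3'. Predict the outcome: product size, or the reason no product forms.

No product — both primers anneal to the same strand and extend in the same direction.

Primer 1 (TCAGTAATGGGT) matches the top strand at positions 1–12 (3' end points downstream).
Primer 2 (GATAAGC) also matches the top strand directly, at positions 111–117 — its reverse complement GCTTATC is not present.
Both primers anneal to the bottom strand with 3' ends pointing the same way, so neither can prime synthesis back toward the other.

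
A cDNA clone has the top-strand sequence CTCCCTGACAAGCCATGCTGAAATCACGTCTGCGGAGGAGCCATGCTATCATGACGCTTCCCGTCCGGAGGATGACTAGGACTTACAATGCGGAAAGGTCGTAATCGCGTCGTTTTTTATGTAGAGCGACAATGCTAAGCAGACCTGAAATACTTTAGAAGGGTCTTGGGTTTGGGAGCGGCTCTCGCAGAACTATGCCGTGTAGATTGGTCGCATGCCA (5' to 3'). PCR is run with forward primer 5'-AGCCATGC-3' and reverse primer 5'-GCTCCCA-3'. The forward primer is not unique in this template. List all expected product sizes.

The forward primer AGCCATGC matches the top strand at positions 11–18, 39–46.
The reverse primer's reverse complement is TGGGAGC, matching at positions 173–179.
Each forward site pairs with the reverse site to give a product ending at position 179: sizes 169, 141 bp.

169 bp, 141 bp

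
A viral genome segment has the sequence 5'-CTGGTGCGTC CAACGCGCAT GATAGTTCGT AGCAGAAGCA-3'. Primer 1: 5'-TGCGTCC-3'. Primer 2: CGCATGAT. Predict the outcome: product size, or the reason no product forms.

No product — both primers anneal to the same strand and extend in the same direction.

Primer 1 (TGCGTCC) matches the top strand at positions 5–11 (3' end points downstream).
Primer 2 (CGCATGAT) also matches the top strand directly, at positions 16–23 — its reverse complement ATCATGCG is not present.
Both primers anneal to the bottom strand with 3' ends pointing the same way, so neither can prime synthesis back toward the other.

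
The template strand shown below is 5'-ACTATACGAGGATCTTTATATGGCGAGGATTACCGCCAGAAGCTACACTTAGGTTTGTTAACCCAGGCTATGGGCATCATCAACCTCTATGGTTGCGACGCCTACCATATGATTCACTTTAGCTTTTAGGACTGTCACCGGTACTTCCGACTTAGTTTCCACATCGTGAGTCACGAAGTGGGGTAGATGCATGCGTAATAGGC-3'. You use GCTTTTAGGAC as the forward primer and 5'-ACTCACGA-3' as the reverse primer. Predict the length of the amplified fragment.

Forward primer GCTTTTAGGAC is found on the top strand at positions 122–132.
The reverse primer's reverse complement is TCGTGAGT, which matches the template at positions 164–171.
The product runs from position 122 to position 171, so its length is 171 − 122 + 1 = 50 bp.

50 bp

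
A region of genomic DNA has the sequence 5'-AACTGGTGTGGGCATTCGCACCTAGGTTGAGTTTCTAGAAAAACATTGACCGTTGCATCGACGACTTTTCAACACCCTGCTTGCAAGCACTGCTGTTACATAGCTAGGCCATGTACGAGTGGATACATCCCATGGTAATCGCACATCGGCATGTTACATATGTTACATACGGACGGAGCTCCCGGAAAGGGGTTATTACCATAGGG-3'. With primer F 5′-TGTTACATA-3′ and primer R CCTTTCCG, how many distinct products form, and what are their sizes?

The forward primer TGTTACATA matches the top strand at positions 94–102, 152–160, 161–169.
The reverse primer's reverse complement is CGGAAAGG, matching at positions 183–190.
Each forward site pairs with the reverse site to give a product ending at position 190: sizes 97, 39, 30 bp.

Three products: 97 bp, 39 bp, 30 bp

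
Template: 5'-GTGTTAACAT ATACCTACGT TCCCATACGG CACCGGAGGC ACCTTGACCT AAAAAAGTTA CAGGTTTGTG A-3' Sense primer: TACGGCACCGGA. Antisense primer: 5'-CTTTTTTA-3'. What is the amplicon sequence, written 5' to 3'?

The forward primer matches the template at positions 26–37.
Reverse complement of the reverse primer: TAAAAAAG. This occurs on the top strand at positions 50–57.
The product is the template from position 26 through 57 (32 bp).

5'-TACGGCACCGGAGGCACCTTGACCTAAAAAAG-3'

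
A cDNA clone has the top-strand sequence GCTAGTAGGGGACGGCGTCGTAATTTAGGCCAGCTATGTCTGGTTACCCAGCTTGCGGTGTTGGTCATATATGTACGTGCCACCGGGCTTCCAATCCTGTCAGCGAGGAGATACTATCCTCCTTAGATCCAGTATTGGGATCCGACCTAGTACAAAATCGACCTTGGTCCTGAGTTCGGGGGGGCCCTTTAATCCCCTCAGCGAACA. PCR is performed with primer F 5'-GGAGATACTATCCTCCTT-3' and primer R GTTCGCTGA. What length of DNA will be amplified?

100 bp

Scanning the template, GGAGATACTATCCTCCTT occurs at positions 107–124; this primer anneals to the bottom strand there with its 3' end pointing downstream.
Taking the reverse complement of GTTCGCTGA gives TCAGCGAAC, found at positions 198–206 on the template; the primer anneals here to the top strand with its 3' end pointing upstream.
Product length = (reverse-primer end) − (forward-primer start) + 1 = 206 − 107 + 1 = 100 bp.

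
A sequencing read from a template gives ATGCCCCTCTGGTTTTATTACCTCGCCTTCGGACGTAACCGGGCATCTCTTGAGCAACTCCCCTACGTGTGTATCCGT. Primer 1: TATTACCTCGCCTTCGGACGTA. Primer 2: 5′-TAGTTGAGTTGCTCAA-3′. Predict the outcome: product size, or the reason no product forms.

No product — primer 2 has no binding site in the template.

Primer 2 (TAGTTGAGTTGCTCAA) does not match the top strand, and its reverse complement TTGAGCAACTCAACTA does not match either.
With no annealing site for primer 2, no amplification occurs.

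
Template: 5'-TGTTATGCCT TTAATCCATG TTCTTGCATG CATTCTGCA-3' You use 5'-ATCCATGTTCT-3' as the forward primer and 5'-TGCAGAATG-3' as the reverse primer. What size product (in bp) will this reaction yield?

26 bp

The forward primer matches the template at positions 14–24.
Taking the reverse complement of TGCAGAATG gives CATTCTGCA, found at positions 31–39 on the template; the primer anneals here to the top strand with its 3' end pointing upstream.
Product length = (reverse-primer end) − (forward-primer start) + 1 = 39 − 14 + 1 = 26 bp.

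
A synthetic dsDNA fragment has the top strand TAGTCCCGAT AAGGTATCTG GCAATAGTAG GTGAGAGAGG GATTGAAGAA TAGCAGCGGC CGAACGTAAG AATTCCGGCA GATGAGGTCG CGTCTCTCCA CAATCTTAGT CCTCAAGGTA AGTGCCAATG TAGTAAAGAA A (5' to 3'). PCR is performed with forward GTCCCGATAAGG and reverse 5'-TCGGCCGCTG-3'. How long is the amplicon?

61 bp

Forward primer GTCCCGATAAGG is found on the top strand at positions 3–14.
Reverse complement of the reverse primer: CAGCGGCCGA. This occurs on the top strand at positions 54–63.
Amplicon spans positions 3–63: 61 bp.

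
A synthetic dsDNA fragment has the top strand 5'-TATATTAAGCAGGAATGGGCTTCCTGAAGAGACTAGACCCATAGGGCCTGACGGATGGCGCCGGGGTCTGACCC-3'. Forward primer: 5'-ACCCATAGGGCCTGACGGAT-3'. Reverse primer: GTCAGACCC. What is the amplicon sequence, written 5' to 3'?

5'-ACCCATAGGGCCTGACGGATGGCGCCGGGGTCTGAC-3'

The forward primer matches the template at positions 37–56.
The reverse primer's reverse complement is GGGTCTGAC, which matches the template at positions 64–72.
The product is the template from position 37 through 72 (36 bp).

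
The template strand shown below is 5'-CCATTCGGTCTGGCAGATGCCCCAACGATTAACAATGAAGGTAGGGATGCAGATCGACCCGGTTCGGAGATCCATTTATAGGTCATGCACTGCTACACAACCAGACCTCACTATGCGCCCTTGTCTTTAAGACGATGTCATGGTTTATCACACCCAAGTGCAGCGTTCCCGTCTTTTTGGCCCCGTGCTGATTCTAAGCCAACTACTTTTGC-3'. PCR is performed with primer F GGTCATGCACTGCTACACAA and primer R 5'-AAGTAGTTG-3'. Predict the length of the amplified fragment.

Scanning the template, GGTCATGCACTGCTACACAA occurs at positions 81–100; this primer anneals to the bottom strand there with its 3' end pointing downstream.
The reverse primer's reverse complement is CAACTACTT, which matches the template at positions 200–208.
Product length = (reverse-primer end) − (forward-primer start) + 1 = 208 − 81 + 1 = 128 bp.

128 bp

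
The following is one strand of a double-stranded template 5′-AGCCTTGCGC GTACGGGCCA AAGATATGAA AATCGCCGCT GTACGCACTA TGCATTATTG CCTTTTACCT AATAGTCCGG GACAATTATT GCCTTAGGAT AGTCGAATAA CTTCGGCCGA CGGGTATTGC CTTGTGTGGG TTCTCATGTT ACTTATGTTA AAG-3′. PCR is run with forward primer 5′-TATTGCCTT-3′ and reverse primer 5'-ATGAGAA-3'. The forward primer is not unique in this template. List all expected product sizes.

The forward primer TATTGCCTT matches the top strand at positions 56–64, 87–95, 125–133.
The reverse primer's reverse complement is TTCTCAT, matching at positions 141–147.
Each forward site pairs with the reverse site to give a product ending at position 147: sizes 92, 61, 23 bp.

92 bp, 61 bp, 23 bp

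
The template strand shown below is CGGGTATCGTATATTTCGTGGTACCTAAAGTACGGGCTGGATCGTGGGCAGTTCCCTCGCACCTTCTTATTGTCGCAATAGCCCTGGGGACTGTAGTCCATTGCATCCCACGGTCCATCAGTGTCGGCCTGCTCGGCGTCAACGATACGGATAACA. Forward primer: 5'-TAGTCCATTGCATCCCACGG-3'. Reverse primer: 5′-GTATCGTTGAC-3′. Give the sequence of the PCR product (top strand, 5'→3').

Forward primer TAGTCCATTGCATCCCACGG is found on the top strand at positions 94–113.
Taking the reverse complement of GTATCGTTGAC gives GTCAACGATAC, found at positions 138–148 on the template; the primer anneals here to the top strand with its 3' end pointing upstream.
The product is the template from position 94 through 148 (55 bp).

5'-TAGTCCATTGCATCCCACGGTCCATCAGTGTCGGCCTGCTCGGCGTCAACGATAC-3'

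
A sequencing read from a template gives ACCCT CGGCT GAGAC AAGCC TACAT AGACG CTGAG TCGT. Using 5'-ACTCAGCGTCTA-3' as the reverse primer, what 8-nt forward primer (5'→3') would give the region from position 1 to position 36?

5'-ACCCTCGG-3'

The reverse primer's reverse complement TAGACGCTGAGT matches the template at positions 25–36; the product starts at position 1.
The forward primer is identical to the top strand over positions 1–8: ACCCTCGG.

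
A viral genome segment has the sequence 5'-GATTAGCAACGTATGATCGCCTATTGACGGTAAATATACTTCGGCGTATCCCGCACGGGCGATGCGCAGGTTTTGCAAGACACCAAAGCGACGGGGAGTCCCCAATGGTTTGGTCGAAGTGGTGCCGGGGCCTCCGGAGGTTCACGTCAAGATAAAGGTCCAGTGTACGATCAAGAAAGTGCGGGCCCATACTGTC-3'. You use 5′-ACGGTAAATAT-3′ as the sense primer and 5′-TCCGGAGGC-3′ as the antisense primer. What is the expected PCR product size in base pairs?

The forward primer matches the template at positions 27–37.
The reverse primer's reverse complement is GCCTCCGGA, which matches the template at positions 130–138.
Product length = (reverse-primer end) − (forward-primer start) + 1 = 138 − 27 + 1 = 112 bp.

112 bp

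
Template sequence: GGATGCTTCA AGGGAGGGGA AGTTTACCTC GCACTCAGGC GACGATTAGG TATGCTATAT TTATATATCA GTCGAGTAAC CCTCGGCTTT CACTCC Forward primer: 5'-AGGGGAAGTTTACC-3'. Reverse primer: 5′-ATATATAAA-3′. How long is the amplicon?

54 bp

Forward primer AGGGGAAGTTTACC is found on the top strand at positions 15–28.
Taking the reverse complement of ATATATAAA gives TTTATATAT, found at positions 60–68 on the template; the primer anneals here to the top strand with its 3' end pointing upstream.
Amplicon spans positions 15–68: 54 bp.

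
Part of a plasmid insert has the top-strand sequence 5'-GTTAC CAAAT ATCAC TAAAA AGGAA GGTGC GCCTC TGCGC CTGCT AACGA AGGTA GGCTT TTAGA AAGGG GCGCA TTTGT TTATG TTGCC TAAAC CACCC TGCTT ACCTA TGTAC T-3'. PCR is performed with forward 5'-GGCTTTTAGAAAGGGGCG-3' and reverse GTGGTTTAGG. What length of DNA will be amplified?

The forward primer matches the template at positions 56–73.
The reverse primer's reverse complement is CCTAAACCAC, which matches the template at positions 89–98.
Amplicon spans positions 56–98: 43 bp.

43 bp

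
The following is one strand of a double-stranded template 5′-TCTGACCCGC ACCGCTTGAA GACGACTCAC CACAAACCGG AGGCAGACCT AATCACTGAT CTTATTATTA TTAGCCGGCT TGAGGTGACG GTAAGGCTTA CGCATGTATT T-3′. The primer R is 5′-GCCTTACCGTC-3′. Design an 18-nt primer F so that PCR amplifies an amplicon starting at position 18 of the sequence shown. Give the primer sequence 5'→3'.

The reverse primer's reverse complement GACGGTAAGGC matches the template at positions 87–97; the product starts at position 18.
The forward primer is identical to the top strand over positions 18–35: GAAGACGACTCACCACAA.

5'-GAAGACGACTCACCACAA-3'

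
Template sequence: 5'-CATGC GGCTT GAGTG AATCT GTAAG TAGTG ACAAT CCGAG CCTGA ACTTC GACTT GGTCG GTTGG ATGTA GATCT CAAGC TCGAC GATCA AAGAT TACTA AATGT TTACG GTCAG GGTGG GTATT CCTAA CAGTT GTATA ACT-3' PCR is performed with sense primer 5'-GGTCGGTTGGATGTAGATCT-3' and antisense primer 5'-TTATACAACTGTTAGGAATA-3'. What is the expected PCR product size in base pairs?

86 bp

Scanning the template, GGTCGGTTGGATGTAGATCT occurs at positions 56–75; this primer anneals to the bottom strand there with its 3' end pointing downstream.
The reverse primer's reverse complement is TATTCCTAACAGTTGTATAA, which matches the template at positions 122–141.
Product length = (reverse-primer end) − (forward-primer start) + 1 = 141 − 56 + 1 = 86 bp.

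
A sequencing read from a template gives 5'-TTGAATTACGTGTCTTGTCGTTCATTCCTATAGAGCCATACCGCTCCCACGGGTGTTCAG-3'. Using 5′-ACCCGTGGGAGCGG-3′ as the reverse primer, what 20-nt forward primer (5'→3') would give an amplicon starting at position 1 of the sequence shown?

The reverse primer's reverse complement CCGCTCCCACGGGT matches the template at positions 41–54; the product starts at position 1.
The forward primer is identical to the top strand over positions 1–20: TTGAATTACGTGTCTTGTCG.

5'-TTGAATTACGTGTCTTGTCG-3'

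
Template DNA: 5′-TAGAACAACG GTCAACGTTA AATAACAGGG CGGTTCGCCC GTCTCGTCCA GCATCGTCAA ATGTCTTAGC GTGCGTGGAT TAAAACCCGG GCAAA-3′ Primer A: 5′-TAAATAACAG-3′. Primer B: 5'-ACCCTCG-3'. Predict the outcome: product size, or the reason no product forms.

Primer B (ACCCTCG) does not match the top strand, and its reverse complement CGAGGGT does not match either.
With no annealing site for primer B, no amplification occurs.

No product — primer B has no binding site in the template.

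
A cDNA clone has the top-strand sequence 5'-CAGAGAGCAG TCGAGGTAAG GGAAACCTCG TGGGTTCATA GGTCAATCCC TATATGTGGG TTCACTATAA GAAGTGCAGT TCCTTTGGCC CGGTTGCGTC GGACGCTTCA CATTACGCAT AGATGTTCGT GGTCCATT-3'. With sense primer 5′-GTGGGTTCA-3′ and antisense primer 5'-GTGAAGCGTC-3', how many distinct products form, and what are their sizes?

The forward primer GTGGGTTCA matches the top strand at positions 30–38, 56–64.
The reverse primer's reverse complement is GACGCTTCAC, matching at positions 102–111.
Each forward site pairs with the reverse site to give a product ending at position 111: sizes 82, 56 bp.

Two products: 82 bp, 56 bp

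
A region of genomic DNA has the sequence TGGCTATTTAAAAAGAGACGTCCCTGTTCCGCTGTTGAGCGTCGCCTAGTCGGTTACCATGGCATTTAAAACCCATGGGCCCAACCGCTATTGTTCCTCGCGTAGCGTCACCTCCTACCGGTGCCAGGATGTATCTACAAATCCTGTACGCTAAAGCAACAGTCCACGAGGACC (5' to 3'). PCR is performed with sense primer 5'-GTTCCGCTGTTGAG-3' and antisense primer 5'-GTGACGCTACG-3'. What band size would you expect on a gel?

86 bp

Scanning the template, GTTCCGCTGTTGAG occurs at positions 26–39; this primer anneals to the bottom strand there with its 3' end pointing downstream.
Taking the reverse complement of GTGACGCTACG gives CGTAGCGTCAC, found at positions 101–111 on the template; the primer anneals here to the top strand with its 3' end pointing upstream.
Product length = (reverse-primer end) − (forward-primer start) + 1 = 111 − 26 + 1 = 86 bp.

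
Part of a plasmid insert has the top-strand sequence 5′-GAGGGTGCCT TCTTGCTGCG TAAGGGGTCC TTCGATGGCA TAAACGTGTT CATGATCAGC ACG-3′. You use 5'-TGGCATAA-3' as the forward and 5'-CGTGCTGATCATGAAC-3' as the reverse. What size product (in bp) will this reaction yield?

The forward primer matches the template at positions 36–43.
Reverse complement of the reverse primer: GTTCATGATCAGCACG. This occurs on the top strand at positions 48–63.
Amplicon spans positions 36–63: 28 bp.

28 bp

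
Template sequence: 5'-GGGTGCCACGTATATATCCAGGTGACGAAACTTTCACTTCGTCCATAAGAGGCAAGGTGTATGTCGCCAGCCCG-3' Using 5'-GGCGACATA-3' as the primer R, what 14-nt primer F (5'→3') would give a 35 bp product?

The reverse primer's reverse complement TATGTCGCC matches the template at positions 60–68, so the product ends at position 68.
A 35 bp product then starts at position 68 − 35 + 1 = 34.
The forward primer is identical to the top strand there: TCACTTCGTCCATA.

5'-TCACTTCGTCCATA-3'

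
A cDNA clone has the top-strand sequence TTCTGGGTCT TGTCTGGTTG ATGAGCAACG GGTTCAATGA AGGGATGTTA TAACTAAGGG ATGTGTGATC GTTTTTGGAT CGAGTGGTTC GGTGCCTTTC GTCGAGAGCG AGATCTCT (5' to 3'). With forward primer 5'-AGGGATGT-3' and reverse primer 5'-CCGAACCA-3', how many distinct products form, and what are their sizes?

The forward primer AGGGATGT matches the top strand at positions 41–48, 57–64.
The reverse primer's reverse complement is TGGTTCGG, matching at positions 85–92.
Each forward site pairs with the reverse site to give a product ending at position 92: sizes 52, 36 bp.

Two products: 52 bp, 36 bp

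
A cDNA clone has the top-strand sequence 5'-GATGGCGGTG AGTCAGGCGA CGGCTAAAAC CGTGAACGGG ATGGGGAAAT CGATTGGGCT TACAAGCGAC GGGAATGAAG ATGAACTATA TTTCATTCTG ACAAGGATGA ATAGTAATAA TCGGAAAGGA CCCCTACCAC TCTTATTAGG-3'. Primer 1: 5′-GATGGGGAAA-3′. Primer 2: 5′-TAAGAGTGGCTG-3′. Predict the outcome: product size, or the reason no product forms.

No product — primer 2 has no binding site in the template.

Primer 2 (TAAGAGTGGCTG) does not match the top strand, and its reverse complement CAGCCACTCTTA does not match either.
With no annealing site for primer 2, no amplification occurs.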